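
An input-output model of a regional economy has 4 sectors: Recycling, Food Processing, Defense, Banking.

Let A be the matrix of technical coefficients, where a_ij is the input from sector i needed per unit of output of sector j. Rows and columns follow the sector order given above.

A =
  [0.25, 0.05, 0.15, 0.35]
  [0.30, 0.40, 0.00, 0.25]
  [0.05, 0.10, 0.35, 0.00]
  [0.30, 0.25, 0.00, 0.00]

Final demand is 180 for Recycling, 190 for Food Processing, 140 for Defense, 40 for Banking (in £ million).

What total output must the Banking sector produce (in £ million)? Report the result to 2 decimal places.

x_B = 393.29

I − A =
  [   0.75    -0.05    -0.15    -0.35]
  [  -0.30     0.60     0.00    -0.25]
  [  -0.05    -0.10     0.65     0.00]
  [  -0.30    -0.25     0.00     1.00]
Compute the cofactors C_ij = (−1)^(i+j)·(3×3 minor ij) of I−A; the adjugate is their transpose:
adj(I−A) = Cᵀ =
  [ 0.349375   0.104375   0.080625   0.148375]
  [ 0.243750   0.411750   0.056250   0.188250]
  [ 0.064375   0.071375   0.295125   0.040375]
  [ 0.165750   0.134250   0.038250   0.273750]
det(I−A) = Σ_j (I−A)_1j·C_1j = (0.75)(0.349375) + (-0.05)(0.243750) + (-0.15)(0.064375) + (-0.35)(0.165750) = 0.182175
(I − A)⁻¹ = adj(I−A) / det(I−A) ≈
  [   1.9178     0.5729     0.4426     0.8145]
  [   1.3380     2.2602     0.3088     1.0333]
  [   0.3534     0.3918     1.6200     0.2216]
  [   0.9098     0.7369     0.2100     1.5027]
x = (I − A)⁻¹ d = adj(I−A)·d / det(I−A), with det(I−A) = 0.182175:
  x_R = (0.349375·180 + 0.104375·190 + 0.080625·140 + 0.148375·40) / 0.182175 = 99.94125 / 0.182175 ≈ 548.60
  x_F = (0.243750·180 + 0.411750·190 + 0.056250·140 + 0.188250·40) / 0.182175 = 137.5125 / 0.182175 ≈ 754.84
  x_D = (0.064375·180 + 0.071375·190 + 0.295125·140 + 0.040375·40) / 0.182175 = 68.08125 / 0.182175 ≈ 373.71
  x_B = (0.165750·180 + 0.134250·190 + 0.038250·140 + 0.273750·40) / 0.182175 = 71.6475 / 0.182175 ≈ 393.29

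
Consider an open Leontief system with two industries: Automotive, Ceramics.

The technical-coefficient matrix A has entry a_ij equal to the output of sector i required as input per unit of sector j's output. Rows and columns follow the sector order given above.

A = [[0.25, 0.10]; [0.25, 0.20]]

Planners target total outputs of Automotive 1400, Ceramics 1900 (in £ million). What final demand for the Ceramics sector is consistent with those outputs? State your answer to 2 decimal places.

d_2 = 1170.00

I − A =
  [   0.75    -0.10]
  [  -0.25     0.80]
d = (I − A) x:
  d_1 = (+0.75)·1400 + (-0.10)·1900 = 860.00
  d_2 = (-0.25)·1400 + (+0.80)·1900 = 1170.00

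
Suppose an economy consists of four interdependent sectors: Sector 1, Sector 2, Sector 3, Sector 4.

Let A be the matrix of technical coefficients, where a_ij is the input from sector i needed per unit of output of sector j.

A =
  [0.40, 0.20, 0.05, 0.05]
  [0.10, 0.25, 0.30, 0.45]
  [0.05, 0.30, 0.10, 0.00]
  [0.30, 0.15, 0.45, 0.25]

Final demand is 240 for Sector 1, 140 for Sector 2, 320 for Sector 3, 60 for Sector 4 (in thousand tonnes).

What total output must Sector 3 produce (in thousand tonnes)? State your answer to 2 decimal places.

x_3 = 930.11

I − A =
  [   0.60    -0.20    -0.05    -0.05]
  [  -0.10     0.75    -0.30    -0.45]
  [  -0.05    -0.30     0.90     0.00]
  [  -0.30    -0.15    -0.45     0.75]
Compute the cofactors C_ij = (−1)^(i+j)·(3×3 minor ij) of I−A; the adjugate is their transpose:
adj(I−A) = Cᵀ =
  [ 0.317250   0.159750   0.129375   0.117000]
  [ 0.210375   0.388500   0.264750   0.247125]
  [ 0.087750   0.138375   0.243000   0.088875]
  [ 0.221625   0.224625   0.250500   0.326625]
det(I−A) = Σ_j (I−A)_1j·C_1j = (0.60)(0.317250) + (-0.20)(0.210375) + (-0.05)(0.087750) + (-0.05)(0.221625) = 0.13280625
(I − A)⁻¹ = adj(I−A) / det(I−A) ≈
  [   2.3888     1.2029     0.9742     0.8810]
  [   1.5841     2.9253     1.9935     1.8608]
  [   0.6607     1.0419     1.8297     0.6692]
  [   1.6688     1.6914     1.8862     2.4594]
x = (I − A)⁻¹ d = adj(I−A)·d / det(I−A), with det(I−A) = 0.13280625:
  x_1 = (0.317250·240 + 0.159750·140 + 0.129375·320 + 0.117000·60) / 0.13280625 = 146.925 / 0.13280625 ≈ 1106.31
  x_2 = (0.210375·240 + 0.388500·140 + 0.264750·320 + 0.247125·60) / 0.13280625 = 204.4275 / 0.13280625 ≈ 1539.29
  x_3 = (0.087750·240 + 0.138375·140 + 0.243000·320 + 0.088875·60) / 0.13280625 = 123.525 / 0.13280625 ≈ 930.11
  x_4 = (0.221625·240 + 0.224625·140 + 0.250500·320 + 0.326625·60) / 0.13280625 = 184.395 / 0.13280625 ≈ 1388.45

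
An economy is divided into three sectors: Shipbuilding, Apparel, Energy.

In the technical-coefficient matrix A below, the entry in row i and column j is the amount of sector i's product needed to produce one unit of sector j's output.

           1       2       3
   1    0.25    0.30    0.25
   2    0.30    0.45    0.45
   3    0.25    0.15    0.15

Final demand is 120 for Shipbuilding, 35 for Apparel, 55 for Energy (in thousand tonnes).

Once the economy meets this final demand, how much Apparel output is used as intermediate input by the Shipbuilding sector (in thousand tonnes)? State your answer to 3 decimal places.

z_21 = 152.420

I − A =
  [   0.75    -0.30    -0.25]
  [  -0.30     0.55    -0.45]
  [  -0.25    -0.15     0.85]
Cofactors of I−A, C_ij = (−1)^(i+j)·(minor ij) (rows/columns in the sector order above):
  C_11 = (0.55)(0.85) − (-0.45)(-0.15) = 0.4000
  C_12 = −[(-0.30)(0.85) − (-0.45)(-0.25)] = 0.3675
  C_13 = (-0.30)(-0.15) − (0.55)(-0.25) = 0.1825
  C_21 = −[(-0.30)(0.85) − (-0.25)(-0.15)] = 0.2925
  C_22 = (0.75)(0.85) − (-0.25)(-0.25) = 0.5750
  C_23 = −[(0.75)(-0.15) − (-0.30)(-0.25)] = 0.1875
  C_31 = (-0.30)(-0.45) − (-0.25)(0.55) = 0.2725
  C_32 = −[(0.75)(-0.45) − (-0.25)(-0.30)] = 0.4125
  C_33 = (0.75)(0.55) − (-0.30)(-0.30) = 0.3225
det(I−A) = Σ_j (I−A)_1j·C_1j = (0.75)(0.4000) + (-0.30)(0.3675) + (-0.25)(0.1825) = 0.144125
adj(I−A) = Cᵀ =
  [ 0.4000   0.2925   0.2725]
  [ 0.3675   0.5750   0.4125]
  [ 0.1825   0.1875   0.3225]
(I − A)⁻¹ = adj(I−A) / det(I−A) ≈
  [   2.7754     2.0295     1.8907]
  [   2.5499     3.9896     2.8621]
  [   1.2663     1.3010     2.2376]
First solve x = (I − A)⁻¹ d = adj(I−A)·d / det(I−A); in particular x_1 = (0.4000·120 + 0.2925·35 + 0.2725·55) / 0.144125 = 73.225 / 0.144125 ≈ 508.06592.
Intermediate flow from 2 to 1: z_21 = a_21 · x_1 = 0.30 × 73.225 / 0.144125 = 21.9675 / 0.144125 ≈ 152.420.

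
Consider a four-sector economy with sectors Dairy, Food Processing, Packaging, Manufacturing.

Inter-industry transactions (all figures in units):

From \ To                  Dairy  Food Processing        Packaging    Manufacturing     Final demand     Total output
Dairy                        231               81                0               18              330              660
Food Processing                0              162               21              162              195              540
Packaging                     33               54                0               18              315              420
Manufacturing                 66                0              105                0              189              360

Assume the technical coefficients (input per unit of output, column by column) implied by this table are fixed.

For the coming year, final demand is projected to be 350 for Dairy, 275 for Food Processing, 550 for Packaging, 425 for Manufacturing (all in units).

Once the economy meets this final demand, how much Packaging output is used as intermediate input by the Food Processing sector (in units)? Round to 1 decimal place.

z_32 = 88.2

Technical coefficients a_ij = z_ij / X_j:
  a_11 = 231/660 = 0.35, a_21 = 0/660 = 0.00, a_31 = 33/660 = 0.05, a_41 = 66/660 = 0.10
  a_12 = 81/540 = 0.15, a_22 = 162/540 = 0.30, a_32 = 54/540 = 0.10, a_42 = 0/540 = 0.00
  a_13 = 0/420 = 0.00, a_23 = 21/420 = 0.05, a_33 = 0/420 = 0.00, a_43 = 105/420 = 0.25
  a_14 = 18/360 = 0.05, a_24 = 162/360 = 0.45, a_34 = 18/360 = 0.05, a_44 = 0/360 = 0.00
I − A =
  [   0.65    -0.15     0.00    -0.05]
  [   0.00     0.70    -0.05    -0.45]
  [  -0.05    -0.10     1.00    -0.05]
  [  -0.10     0.00    -0.25     1.00]
Compute the cofactors C_ij = (−1)^(i+j)·(3×3 minor ij) of I−A; the adjugate is their transpose:
adj(I−A) = Cᵀ =
  [ 0.675000   0.149375   0.033125   0.102625]
  [ 0.053375   0.636250   0.105375   0.294250]
  [ 0.043000   0.072750   0.444750   0.057125]
  [ 0.078250   0.033125   0.114500   0.451375]
det(I−A) = Σ_j (I−A)_1j·C_1j = (0.65)(0.675000) + (-0.15)(0.053375) + (0.00)(0.043000) + (-0.05)(0.078250) = 0.42683125
(I − A)⁻¹ = adj(I−A) / det(I−A) ≈
  [   1.5814     0.3500     0.0776     0.2404]
  [   0.1250     1.4906     0.2469     0.6894]
  [   0.1007     0.1704     1.0420     0.1338]
  [   0.1833     0.0776     0.2683     1.0575]
First solve x = (I − A)⁻¹ d = adj(I−A)·d / det(I−A); in particular x_2 = (0.053375·350 + 0.636250·275 + 0.105375·550 + 0.294250·425) / 0.42683125 = 376.6625 / 0.42683125 ≈ 882.462.
Intermediate flow from 3 to 2: z_32 = a_32 · x_2 = 0.10 × 376.6625 / 0.42683125 = 37.66625 / 0.42683125 ≈ 88.2.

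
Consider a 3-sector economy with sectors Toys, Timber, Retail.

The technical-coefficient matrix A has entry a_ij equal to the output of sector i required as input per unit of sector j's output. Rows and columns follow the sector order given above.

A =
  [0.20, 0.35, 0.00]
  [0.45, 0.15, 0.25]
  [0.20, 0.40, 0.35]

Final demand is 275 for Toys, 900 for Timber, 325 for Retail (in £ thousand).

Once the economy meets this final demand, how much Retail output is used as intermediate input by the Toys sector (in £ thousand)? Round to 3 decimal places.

I − A =
  [   0.80    -0.35     0.00]
  [  -0.45     0.85    -0.25]
  [  -0.20    -0.40     0.65]
Cofactors of I−A, C_ij = (−1)^(i+j)·(minor ij) (rows/columns in the sector order above):
  C_11 = (0.85)(0.65) − (-0.25)(-0.40) = 0.4525
  C_12 = −[(-0.45)(0.65) − (-0.25)(-0.20)] = 0.3425
  C_13 = (-0.45)(-0.40) − (0.85)(-0.20) = 0.3500
  C_21 = −[(-0.35)(0.65) − (0.00)(-0.40)] = 0.2275
  C_22 = (0.80)(0.65) − (0.00)(-0.20) = 0.5200
  C_23 = −[(0.80)(-0.40) − (-0.35)(-0.20)] = 0.3900
  C_31 = (-0.35)(-0.25) − (0.00)(0.85) = 0.0875
  C_32 = −[(0.80)(-0.25) − (0.00)(-0.45)] = 0.2000
  C_33 = (0.80)(0.85) − (-0.35)(-0.45) = 0.5225
det(I−A) = Σ_j (I−A)_1j·C_1j = (0.80)(0.4525) + (-0.35)(0.3425) + (0.00)(0.3500) = 0.242125
adj(I−A) = Cᵀ =
  [ 0.4525   0.2275   0.0875]
  [ 0.3425   0.5200   0.2000]
  [ 0.3500   0.3900   0.5225]
(I − A)⁻¹ = adj(I−A) / det(I−A) ≈
  [   1.8689     0.9396     0.3614]
  [   1.4146     2.1477     0.8260]
  [   1.4455     1.6107     2.1580]
First solve x = (I − A)⁻¹ d = adj(I−A)·d / det(I−A); in particular x_1 = (0.4525·275 + 0.2275·900 + 0.0875·325) / 0.242125 = 357.625 / 0.242125 ≈ 1477.02633.
Intermediate flow from 3 to 1: z_31 = a_31 · x_1 = 0.20 × 357.625 / 0.242125 = 71.525 / 0.242125 ≈ 295.405.

z_31 = 295.405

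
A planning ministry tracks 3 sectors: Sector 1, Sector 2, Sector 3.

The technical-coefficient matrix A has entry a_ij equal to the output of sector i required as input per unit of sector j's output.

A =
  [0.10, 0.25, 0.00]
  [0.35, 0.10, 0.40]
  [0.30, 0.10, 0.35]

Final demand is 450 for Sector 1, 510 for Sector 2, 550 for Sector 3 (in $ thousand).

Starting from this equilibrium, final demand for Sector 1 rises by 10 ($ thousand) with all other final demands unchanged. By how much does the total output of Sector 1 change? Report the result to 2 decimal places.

I − A =
  [   0.90    -0.25     0.00]
  [  -0.35     0.90    -0.40]
  [  -0.30    -0.10     0.65]
Cofactors of I−A, C_ij = (−1)^(i+j)·(minor ij) (rows/columns in the sector order above):
  C_11 = (0.90)(0.65) − (-0.40)(-0.10) = 0.5450
  C_12 = −[(-0.35)(0.65) − (-0.40)(-0.30)] = 0.3475
  C_13 = (-0.35)(-0.10) − (0.90)(-0.30) = 0.3050
  C_21 = −[(-0.25)(0.65) − (0.00)(-0.10)] = 0.1625
  C_22 = (0.90)(0.65) − (0.00)(-0.30) = 0.5850
  C_23 = −[(0.90)(-0.10) − (-0.25)(-0.30)] = 0.1650
  C_31 = (-0.25)(-0.40) − (0.00)(0.90) = 0.1000
  C_32 = −[(0.90)(-0.40) − (0.00)(-0.35)] = 0.3600
  C_33 = (0.90)(0.90) − (-0.25)(-0.35) = 0.7225
det(I−A) = Σ_j (I−A)_1j·C_1j = (0.90)(0.5450) + (-0.25)(0.3475) + (0.00)(0.3050) = 0.403625
adj(I−A) = Cᵀ =
  [ 0.5450   0.1625   0.1000]
  [ 0.3475   0.5850   0.3600]
  [ 0.3050   0.1650   0.7225]
(I − A)⁻¹ = adj(I−A) / det(I−A) ≈
  [   1.3503     0.4026     0.2478]
  [   0.8609     1.4494     0.8919]
  [   0.7557     0.4088     1.7900]
Δx = (I − A)⁻¹ Δd with Δd having +10 in the Sector 1 component and 0 elsewhere.
So Δx_1 = L_11 · (+10), where L_11 = adj(I−A)_11 / det(I−A) = 0.5450 / 0.403625.
Δx_1 = 0.5450 × (+10) / 0.403625 = 5.45 / 0.403625 ≈ 13.50.

Δx_1 = 13.50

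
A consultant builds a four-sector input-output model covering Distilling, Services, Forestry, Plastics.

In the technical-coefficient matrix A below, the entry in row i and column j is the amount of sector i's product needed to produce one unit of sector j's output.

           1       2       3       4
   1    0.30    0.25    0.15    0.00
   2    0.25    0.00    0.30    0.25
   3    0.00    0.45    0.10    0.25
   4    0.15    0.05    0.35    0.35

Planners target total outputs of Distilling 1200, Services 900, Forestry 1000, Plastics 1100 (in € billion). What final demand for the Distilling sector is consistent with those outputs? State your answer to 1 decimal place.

d_1 = 465.0

I − A =
  [   0.70    -0.25    -0.15     0.00]
  [  -0.25     1.00    -0.30    -0.25]
  [   0.00    -0.45     0.90    -0.25]
  [  -0.15    -0.05    -0.35     0.65]
d = (I − A) x:
  d_1 = (+0.70)·1200 + (-0.25)·900 + (-0.15)·1000 + (+0.00)·1100 = 465.0
  d_2 = (-0.25)·1200 + (+1.00)·900 + (-0.30)·1000 + (-0.25)·1100 = 25.0
  d_3 = (+0.00)·1200 + (-0.45)·900 + (+0.90)·1000 + (-0.25)·1100 = 220.0
  d_4 = (-0.15)·1200 + (-0.05)·900 + (-0.35)·1000 + (+0.65)·1100 = 140.0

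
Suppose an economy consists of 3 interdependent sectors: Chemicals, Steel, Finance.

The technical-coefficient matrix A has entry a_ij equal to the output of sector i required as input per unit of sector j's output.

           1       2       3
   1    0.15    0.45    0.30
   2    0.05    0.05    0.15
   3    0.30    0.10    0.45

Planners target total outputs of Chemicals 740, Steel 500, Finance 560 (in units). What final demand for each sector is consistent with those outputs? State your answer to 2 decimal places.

I − A =
  [   0.85    -0.45    -0.30]
  [  -0.05     0.95    -0.15]
  [  -0.30    -0.10     0.55]
d = (I − A) x:
  d_1 = (+0.85)·740 + (-0.45)·500 + (-0.30)·560 = 236.00
  d_2 = (-0.05)·740 + (+0.95)·500 + (-0.15)·560 = 354.00
  d_3 = (-0.30)·740 + (-0.10)·500 + (+0.55)·560 = 36.00

d_1 = 236.00, d_2 = 354.00, d_3 = 36.00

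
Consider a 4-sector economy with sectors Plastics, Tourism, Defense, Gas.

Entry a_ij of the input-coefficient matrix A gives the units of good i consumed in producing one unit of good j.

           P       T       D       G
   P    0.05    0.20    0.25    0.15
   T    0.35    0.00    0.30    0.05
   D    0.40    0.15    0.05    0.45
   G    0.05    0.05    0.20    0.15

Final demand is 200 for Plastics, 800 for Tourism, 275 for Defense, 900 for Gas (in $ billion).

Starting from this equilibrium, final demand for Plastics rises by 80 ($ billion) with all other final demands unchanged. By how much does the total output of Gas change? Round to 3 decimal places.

Δx_G = 29.154

I − A =
  [   0.95    -0.20    -0.25    -0.15]
  [  -0.35     1.00    -0.30    -0.05]
  [  -0.40    -0.15     0.95    -0.45]
  [  -0.05    -0.05    -0.20     0.85]
Compute the cofactors C_ij = (−1)^(i+j)·(3×3 minor ij) of I−A; the adjugate is their transpose:
adj(I−A) = Cᵀ =
  [ 0.668625   0.192625   0.297125   0.286625]
  [ 0.366250   0.571875   0.335000   0.275625]
  [ 0.414375   0.216875   0.735000   0.475000]
  [ 0.158375   0.096000   0.210125   0.656125]
det(I−A) = Σ_j (I−A)_1j·C_1j = (0.95)(0.668625) + (-0.20)(0.366250) + (-0.25)(0.414375) + (-0.15)(0.158375) = 0.43459375
(I − A)⁻¹ = adj(I−A) / det(I−A) ≈
  [   1.5385     0.4432     0.6837     0.6595]
  [   0.8427     1.3159     0.7708     0.6342]
  [   0.9535     0.4990     1.6912     1.0930]
  [   0.3644     0.2209     0.4835     1.5097]
Δx = (I − A)⁻¹ Δd with Δd having +80 in the Plastics component and 0 elsewhere.
So Δx_G = L_GP · (+80), where L_GP = adj(I−A)_GP / det(I−A) = 0.158375 / 0.43459375.
Δx_G = 0.158375 × (+80) / 0.43459375 = 12.67 / 0.43459375 ≈ 29.154.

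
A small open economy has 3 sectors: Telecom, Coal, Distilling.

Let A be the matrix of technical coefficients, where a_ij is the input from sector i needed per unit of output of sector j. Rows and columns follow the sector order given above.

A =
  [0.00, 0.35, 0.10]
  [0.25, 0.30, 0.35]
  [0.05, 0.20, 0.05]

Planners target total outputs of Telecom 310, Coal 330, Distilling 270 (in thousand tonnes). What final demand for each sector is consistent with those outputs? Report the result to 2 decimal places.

d_1 = 167.50, d_2 = 59.00, d_3 = 175.00

I − A =
  [   1.00    -0.35    -0.10]
  [  -0.25     0.70    -0.35]
  [  -0.05    -0.20     0.95]
d = (I − A) x:
  d_1 = (+1.00)·310 + (-0.35)·330 + (-0.10)·270 = 167.50
  d_2 = (-0.25)·310 + (+0.70)·330 + (-0.35)·270 = 59.00
  d_3 = (-0.05)·310 + (-0.20)·330 + (+0.95)·270 = 175.00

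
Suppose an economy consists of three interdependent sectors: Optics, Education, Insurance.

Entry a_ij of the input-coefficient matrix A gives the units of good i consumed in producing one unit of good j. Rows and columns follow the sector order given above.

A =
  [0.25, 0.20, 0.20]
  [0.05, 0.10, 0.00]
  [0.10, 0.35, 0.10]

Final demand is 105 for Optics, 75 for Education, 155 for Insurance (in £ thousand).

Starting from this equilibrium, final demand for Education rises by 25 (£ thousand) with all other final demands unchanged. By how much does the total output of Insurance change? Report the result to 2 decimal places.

Δx_3 = 12.24

I − A =
  [   0.75    -0.20    -0.20]
  [  -0.05     0.90     0.00]
  [  -0.10    -0.35     0.90]
Cofactors of I−A, C_ij = (−1)^(i+j)·(minor ij) (rows/columns in the sector order above):
  C_11 = (0.90)(0.90) − (0.00)(-0.35) = 0.8100
  C_12 = −[(-0.05)(0.90) − (0.00)(-0.10)] = 0.0450
  C_13 = (-0.05)(-0.35) − (0.90)(-0.10) = 0.1075
  C_21 = −[(-0.20)(0.90) − (-0.20)(-0.35)] = 0.2500
  C_22 = (0.75)(0.90) − (-0.20)(-0.10) = 0.6550
  C_23 = −[(0.75)(-0.35) − (-0.20)(-0.10)] = 0.2825
  C_31 = (-0.20)(0.00) − (-0.20)(0.90) = 0.1800
  C_32 = −[(0.75)(0.00) − (-0.20)(-0.05)] = 0.0100
  C_33 = (0.75)(0.90) − (-0.20)(-0.05) = 0.6650
det(I−A) = Σ_j (I−A)_1j·C_1j = (0.75)(0.8100) + (-0.20)(0.0450) + (-0.20)(0.1075) = 0.5770
adj(I−A) = Cᵀ =
  [ 0.8100   0.2500   0.1800]
  [ 0.0450   0.6550   0.0100]
  [ 0.1075   0.2825   0.6650]
(I − A)⁻¹ = adj(I−A) / det(I−A) ≈
  [   1.4038     0.4333     0.3120]
  [   0.0780     1.1352     0.0173]
  [   0.1863     0.4896     1.1525]
Δx = (I − A)⁻¹ Δd with Δd having +25 in the Education component and 0 elsewhere.
So Δx_3 = L_32 · (+25), where L_32 = adj(I−A)_32 / det(I−A) = 0.2825 / 0.5770.
Δx_3 = 0.2825 × (+25) / 0.5770 = 7.0625 / 0.5770 ≈ 12.24.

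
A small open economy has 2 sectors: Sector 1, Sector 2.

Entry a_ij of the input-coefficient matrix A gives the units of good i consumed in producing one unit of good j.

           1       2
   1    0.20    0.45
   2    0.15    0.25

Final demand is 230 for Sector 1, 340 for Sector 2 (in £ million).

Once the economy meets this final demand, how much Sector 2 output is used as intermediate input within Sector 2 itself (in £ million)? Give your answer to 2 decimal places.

z_22 = 143.90

I − A =
  [   0.80    -0.45]
  [  -0.15     0.75]
det(I−A) = (0.80)(0.75) − (-0.45)(-0.15) = 0.5325
adj(I−A) = [[0.75, 0.45], [0.15, 0.80]]
(I − A)⁻¹ = adj(I−A) / det(I−A) ≈
  [   1.4085     0.8451]
  [   0.2817     1.5023]
First solve x = (I − A)⁻¹ d = adj(I−A)·d / det(I−A); in particular x_2 = (0.15·230 + 0.80·340) / 0.5325 = 306.50 / 0.5325 ≈ 575.5869.
Intermediate flow from 2 to 2: z_22 = a_22 · x_2 = 0.25 × 306.50 / 0.5325 = 76.625 / 0.5325 ≈ 143.90.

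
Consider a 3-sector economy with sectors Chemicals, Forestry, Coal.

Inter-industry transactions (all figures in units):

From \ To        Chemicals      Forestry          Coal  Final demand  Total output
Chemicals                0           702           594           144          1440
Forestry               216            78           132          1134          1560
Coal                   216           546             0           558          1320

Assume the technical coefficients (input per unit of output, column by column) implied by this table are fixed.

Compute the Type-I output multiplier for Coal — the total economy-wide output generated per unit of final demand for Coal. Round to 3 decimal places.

m_3 = 2.022

Technical coefficients a_ij = z_ij / X_j:
  a_11 = 0/1440 = 0.00, a_21 = 216/1440 = 0.15, a_31 = 216/1440 = 0.15
  a_12 = 702/1560 = 0.45, a_22 = 78/1560 = 0.05, a_32 = 546/1560 = 0.35
  a_13 = 594/1320 = 0.45, a_23 = 132/1320 = 0.10, a_33 = 0/1320 = 0.00
I − A =
  [   1.00    -0.45    -0.45]
  [  -0.15     0.95    -0.10]
  [  -0.15    -0.35     1.00]
Cofactors of I−A, C_ij = (−1)^(i+j)·(minor ij) (rows/columns in the sector order above):
  C_11 = (0.95)(1.00) − (-0.10)(-0.35) = 0.9150
  C_12 = −[(-0.15)(1.00) − (-0.10)(-0.15)] = 0.1650
  C_13 = (-0.15)(-0.35) − (0.95)(-0.15) = 0.1950
  C_21 = −[(-0.45)(1.00) − (-0.45)(-0.35)] = 0.6075
  C_22 = (1.00)(1.00) − (-0.45)(-0.15) = 0.9325
  C_23 = −[(1.00)(-0.35) − (-0.45)(-0.15)] = 0.4175
  C_31 = (-0.45)(-0.10) − (-0.45)(0.95) = 0.4725
  C_32 = −[(1.00)(-0.10) − (-0.45)(-0.15)] = 0.1675
  C_33 = (1.00)(0.95) − (-0.45)(-0.15) = 0.8825
det(I−A) = Σ_j (I−A)_1j·C_1j = (1.00)(0.9150) + (-0.45)(0.1650) + (-0.45)(0.1950) = 0.7530
adj(I−A) = Cᵀ =
  [ 0.9150   0.6075   0.4725]
  [ 0.1650   0.9325   0.1675]
  [ 0.1950   0.4175   0.8825]
(I − A)⁻¹ = adj(I−A) / det(I−A) ≈
  [   1.2151     0.8068     0.6275]
  [   0.2191     1.2384     0.2224]
  [   0.2590     0.5544     1.1720]
The output multiplier for sector j is the column-j sum of the Leontief inverse (I − A)⁻¹ = adj(I−A) / det(I−A).
Column 3 of adj(I−A): (0.4725, 0.1675, 0.8825); det(I−A) = 0.7530.
m_3 = (0.4725 + 0.1675 + 0.8825) / 0.7530 = 1.5225 / 0.7530 ≈ 2.022.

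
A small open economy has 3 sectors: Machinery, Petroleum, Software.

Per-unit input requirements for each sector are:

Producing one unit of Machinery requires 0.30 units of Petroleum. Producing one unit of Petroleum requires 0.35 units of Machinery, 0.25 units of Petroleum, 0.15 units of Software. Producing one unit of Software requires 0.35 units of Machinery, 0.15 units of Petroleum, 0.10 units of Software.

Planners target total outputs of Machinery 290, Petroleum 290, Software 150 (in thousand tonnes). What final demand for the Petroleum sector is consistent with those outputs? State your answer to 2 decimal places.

d_2 = 108.00

I − A =
  [   1.00    -0.35    -0.35]
  [  -0.30     0.75    -0.15]
  [   0.00    -0.15     0.90]
d = (I − A) x:
  d_1 = (+1.00)·290 + (-0.35)·290 + (-0.35)·150 = 136.00
  d_2 = (-0.30)·290 + (+0.75)·290 + (-0.15)·150 = 108.00
  d_3 = (+0.00)·290 + (-0.15)·290 + (+0.90)·150 = 91.50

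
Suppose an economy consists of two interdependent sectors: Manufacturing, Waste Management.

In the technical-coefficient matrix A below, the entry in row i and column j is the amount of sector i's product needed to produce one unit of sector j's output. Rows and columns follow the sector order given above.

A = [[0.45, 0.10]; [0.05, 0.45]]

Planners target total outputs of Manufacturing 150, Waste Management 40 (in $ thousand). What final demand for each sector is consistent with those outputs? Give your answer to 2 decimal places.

I − A =
  [   0.55    -0.10]
  [  -0.05     0.55]
d = (I − A) x:
  d_1 = (+0.55)·150 + (-0.10)·40 = 78.50
  d_2 = (-0.05)·150 + (+0.55)·40 = 14.50

d_1 = 78.50, d_2 = 14.50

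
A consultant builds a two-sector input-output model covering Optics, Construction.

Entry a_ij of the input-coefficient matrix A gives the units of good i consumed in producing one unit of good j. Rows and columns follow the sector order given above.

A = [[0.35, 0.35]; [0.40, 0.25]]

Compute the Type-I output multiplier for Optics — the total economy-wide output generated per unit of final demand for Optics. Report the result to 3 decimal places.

m_1 = 3.309

I − A =
  [   0.65    -0.35]
  [  -0.40     0.75]
det(I−A) = (0.65)(0.75) − (-0.35)(-0.40) = 0.3475
adj(I−A) = [[0.75, 0.35], [0.40, 0.65]]
(I − A)⁻¹ = adj(I−A) / det(I−A) ≈
  [   2.1583     1.0072]
  [   1.1511     1.8705]
The output multiplier for sector j is the column-j sum of the Leontief inverse (I − A)⁻¹ = adj(I−A) / det(I−A).
Column 1 of adj(I−A): (0.75, 0.40); det(I−A) = 0.3475.
m_1 = (0.75 + 0.40) / 0.3475 = 1.15 / 0.3475 ≈ 3.309.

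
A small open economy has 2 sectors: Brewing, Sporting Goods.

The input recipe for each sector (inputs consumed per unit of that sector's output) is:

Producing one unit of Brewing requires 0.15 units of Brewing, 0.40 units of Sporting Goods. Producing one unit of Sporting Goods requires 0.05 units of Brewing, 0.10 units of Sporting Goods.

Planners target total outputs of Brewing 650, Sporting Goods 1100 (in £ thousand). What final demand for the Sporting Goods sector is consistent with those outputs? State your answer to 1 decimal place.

d_2 = 730.0

I − A =
  [   0.85    -0.05]
  [  -0.40     0.90]
d = (I − A) x:
  d_1 = (+0.85)·650 + (-0.05)·1100 = 497.5
  d_2 = (-0.40)·650 + (+0.90)·1100 = 730.0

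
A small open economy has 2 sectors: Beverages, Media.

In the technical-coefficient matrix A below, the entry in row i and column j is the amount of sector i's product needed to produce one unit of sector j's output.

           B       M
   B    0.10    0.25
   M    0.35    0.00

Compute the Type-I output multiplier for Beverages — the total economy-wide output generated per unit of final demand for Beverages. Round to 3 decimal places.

I − A =
  [   0.90    -0.25]
  [  -0.35     1.00]
det(I−A) = (0.90)(1.00) − (-0.25)(-0.35) = 0.8125
adj(I−A) = [[1.00, 0.25], [0.35, 0.90]]
(I − A)⁻¹ = adj(I−A) / det(I−A) ≈
  [   1.2308     0.3077]
  [   0.4308     1.1077]
The output multiplier for sector j is the column-j sum of the Leontief inverse (I − A)⁻¹ = adj(I−A) / det(I−A).
Column B of adj(I−A): (1.00, 0.35); det(I−A) = 0.8125.
m_B = (1.00 + 0.35) / 0.8125 = 1.35 / 0.8125 ≈ 1.662.

m_B = 1.662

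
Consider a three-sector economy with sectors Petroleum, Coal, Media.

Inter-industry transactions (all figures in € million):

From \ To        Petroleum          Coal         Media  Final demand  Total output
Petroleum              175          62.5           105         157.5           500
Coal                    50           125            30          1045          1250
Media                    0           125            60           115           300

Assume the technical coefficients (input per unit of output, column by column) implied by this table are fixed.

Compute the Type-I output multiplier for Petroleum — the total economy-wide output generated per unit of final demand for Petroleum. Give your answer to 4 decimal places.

Technical coefficients a_ij = z_ij / X_j:
  a_PP = 175/500 = 0.35, a_CP = 50/500 = 0.10, a_MP = 0/500 = 0.00
  a_PC = 62.5/1250 = 0.05, a_CC = 125/1250 = 0.10, a_MC = 125/1250 = 0.10
  a_PM = 105/300 = 0.35, a_CM = 30/300 = 0.10, a_MM = 60/300 = 0.20
I − A =
  [   0.65    -0.05    -0.35]
  [  -0.10     0.90    -0.10]
  [   0.00    -0.10     0.80]
Cofactors of I−A, C_ij = (−1)^(i+j)·(minor ij) (rows/columns in the sector order above):
  C_11 = (0.90)(0.80) − (-0.10)(-0.10) = 0.7100
  C_12 = −[(-0.10)(0.80) − (-0.10)(0.00)] = 0.0800
  C_13 = (-0.10)(-0.10) − (0.90)(0.00) = 0.0100
  C_21 = −[(-0.05)(0.80) − (-0.35)(-0.10)] = 0.0750
  C_22 = (0.65)(0.80) − (-0.35)(0.00) = 0.5200
  C_23 = −[(0.65)(-0.10) − (-0.05)(0.00)] = 0.0650
  C_31 = (-0.05)(-0.10) − (-0.35)(0.90) = 0.3200
  C_32 = −[(0.65)(-0.10) − (-0.35)(-0.10)] = 0.1000
  C_33 = (0.65)(0.90) − (-0.05)(-0.10) = 0.5800
det(I−A) = Σ_j (I−A)_1j·C_1j = (0.65)(0.7100) + (-0.05)(0.0800) + (-0.35)(0.0100) = 0.4540
adj(I−A) = Cᵀ =
  [ 0.7100   0.0750   0.3200]
  [ 0.0800   0.5200   0.1000]
  [ 0.0100   0.0650   0.5800]
(I − A)⁻¹ = adj(I−A) / det(I−A) ≈
  [   1.56388     0.16520     0.70485]
  [   0.17621     1.14537     0.22026]
  [   0.02203     0.14317     1.27753]
The output multiplier for sector j is the column-j sum of the Leontief inverse (I − A)⁻¹ = adj(I−A) / det(I−A).
Column P of adj(I−A): (0.7100, 0.0800, 0.0100); det(I−A) = 0.4540.
m_P = (0.7100 + 0.0800 + 0.0100) / 0.4540 = 0.80 / 0.4540 ≈ 1.7621.

m_P = 1.7621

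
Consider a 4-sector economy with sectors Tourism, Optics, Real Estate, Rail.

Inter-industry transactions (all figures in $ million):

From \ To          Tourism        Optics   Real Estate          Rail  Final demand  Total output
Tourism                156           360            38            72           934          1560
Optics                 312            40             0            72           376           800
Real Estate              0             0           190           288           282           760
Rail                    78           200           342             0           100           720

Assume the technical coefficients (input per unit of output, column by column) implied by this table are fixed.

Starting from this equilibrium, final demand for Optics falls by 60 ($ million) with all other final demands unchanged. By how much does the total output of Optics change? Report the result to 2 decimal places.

Δx_2 = -74.70

Technical coefficients a_ij = z_ij / X_j:
  a_11 = 156/1560 = 0.10, a_21 = 312/1560 = 0.20, a_31 = 0/1560 = 0.00, a_41 = 78/1560 = 0.05
  a_12 = 360/800 = 0.45, a_22 = 40/800 = 0.05, a_32 = 0/800 = 0.00, a_42 = 200/800 = 0.25
  a_13 = 38/760 = 0.05, a_23 = 0/760 = 0.00, a_33 = 190/760 = 0.25, a_43 = 342/760 = 0.45
  a_14 = 72/720 = 0.10, a_24 = 72/720 = 0.10, a_34 = 288/720 = 0.40, a_44 = 0/720 = 0.00
I − A =
  [   0.90    -0.45    -0.05    -0.10]
  [  -0.20     0.95     0.00    -0.10]
  [   0.00     0.00     0.75    -0.40]
  [  -0.05    -0.25    -0.45     1.00]
Compute the cofactors C_ij = (−1)^(i+j)·(3×3 minor ij) of I−A; the adjugate is their transpose:
adj(I−A) = Cᵀ =
  [ 0.522750   0.280250   0.109250   0.124000]
  [ 0.117750   0.508250   0.059750   0.086500]
  [ 0.039000   0.099000   0.730500   0.306000]
  [ 0.073125   0.185625   0.349125   0.573750]
det(I−A) = Σ_j (I−A)_1j·C_1j = (0.90)(0.522750) + (-0.45)(0.117750) + (-0.05)(0.039000) + (-0.10)(0.073125) = 0.408225
(I − A)⁻¹ = adj(I−A) / det(I−A) ≈
  [   1.2805     0.6865     0.2676     0.3038]
  [   0.2884     1.2450     0.1464     0.2119]
  [   0.0955     0.2425     1.7895     0.7496]
  [   0.1791     0.4547     0.8552     1.4055]
Δx = (I − A)⁻¹ Δd with Δd having -60 in the Optics component and 0 elsewhere.
So Δx_2 = L_22 · (-60), where L_22 = adj(I−A)_22 / det(I−A) = 0.508250 / 0.408225.
Δx_2 = 0.508250 × (-60) / 0.408225 = -30.495 / 0.408225 ≈ -74.70.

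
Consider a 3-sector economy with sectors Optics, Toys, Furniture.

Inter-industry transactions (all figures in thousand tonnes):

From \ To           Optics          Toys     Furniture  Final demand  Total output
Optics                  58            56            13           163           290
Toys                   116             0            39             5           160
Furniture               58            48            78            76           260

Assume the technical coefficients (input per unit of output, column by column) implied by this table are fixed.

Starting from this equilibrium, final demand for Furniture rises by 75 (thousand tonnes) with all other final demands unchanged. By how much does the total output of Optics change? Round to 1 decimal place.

Δx_O = 19.2

Technical coefficients a_ij = z_ij / X_j:
  a_OO = 58/290 = 0.20, a_TO = 116/290 = 0.40, a_FO = 58/290 = 0.20
  a_OT = 56/160 = 0.35, a_TT = 0/160 = 0.00, a_FT = 48/160 = 0.30
  a_OF = 13/260 = 0.05, a_TF = 39/260 = 0.15, a_FF = 78/260 = 0.30
I − A =
  [   0.80    -0.35    -0.05]
  [  -0.40     1.00    -0.15]
  [  -0.20    -0.30     0.70]
Cofactors of I−A, C_ij = (−1)^(i+j)·(minor ij) (rows/columns in the sector order above):
  C_11 = (1.00)(0.70) − (-0.15)(-0.30) = 0.6550
  C_12 = −[(-0.40)(0.70) − (-0.15)(-0.20)] = 0.3100
  C_13 = (-0.40)(-0.30) − (1.00)(-0.20) = 0.3200
  C_21 = −[(-0.35)(0.70) − (-0.05)(-0.30)] = 0.2600
  C_22 = (0.80)(0.70) − (-0.05)(-0.20) = 0.5500
  C_23 = −[(0.80)(-0.30) − (-0.35)(-0.20)] = 0.3100
  C_31 = (-0.35)(-0.15) − (-0.05)(1.00) = 0.1025
  C_32 = −[(0.80)(-0.15) − (-0.05)(-0.40)] = 0.1400
  C_33 = (0.80)(1.00) − (-0.35)(-0.40) = 0.6600
det(I−A) = Σ_j (I−A)_1j·C_1j = (0.80)(0.6550) + (-0.35)(0.3100) + (-0.05)(0.3200) = 0.3995
adj(I−A) = Cᵀ =
  [ 0.6550   0.2600   0.1025]
  [ 0.3100   0.5500   0.1400]
  [ 0.3200   0.3100   0.6600]
(I − A)⁻¹ = adj(I−A) / det(I−A) ≈
  [   1.6395     0.6508     0.2566]
  [   0.7760     1.3767     0.3504]
  [   0.8010     0.7760     1.6521]
Δx = (I − A)⁻¹ Δd with Δd having +75 in the Furniture component and 0 elsewhere.
So Δx_O = L_OF · (+75), where L_OF = adj(I−A)_OF / det(I−A) = 0.1025 / 0.3995.
Δx_O = 0.1025 × (+75) / 0.3995 = 7.6875 / 0.3995 ≈ 19.2.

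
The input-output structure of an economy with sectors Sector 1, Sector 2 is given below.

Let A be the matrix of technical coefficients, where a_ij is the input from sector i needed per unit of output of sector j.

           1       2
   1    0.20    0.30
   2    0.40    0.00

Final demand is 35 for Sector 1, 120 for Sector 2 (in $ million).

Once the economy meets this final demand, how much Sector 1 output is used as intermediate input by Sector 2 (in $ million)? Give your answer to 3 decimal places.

I − A =
  [   0.80    -0.30]
  [  -0.40     1.00]
det(I−A) = (0.80)(1.00) − (-0.30)(-0.40) = 0.6800
adj(I−A) = [[1.00, 0.30], [0.40, 0.80]]
(I − A)⁻¹ = adj(I−A) / det(I−A) ≈
  [   1.4706     0.4412]
  [   0.5882     1.1765]
First solve x = (I − A)⁻¹ d = adj(I−A)·d / det(I−A); in particular x_2 = (0.40·35 + 0.80·120) / 0.6800 = 110.00 / 0.6800 ≈ 161.76471.
Intermediate flow from 1 to 2: z_12 = a_12 · x_2 = 0.30 × 110.00 / 0.6800 = 33.00 / 0.6800 ≈ 48.529.

z_12 = 48.529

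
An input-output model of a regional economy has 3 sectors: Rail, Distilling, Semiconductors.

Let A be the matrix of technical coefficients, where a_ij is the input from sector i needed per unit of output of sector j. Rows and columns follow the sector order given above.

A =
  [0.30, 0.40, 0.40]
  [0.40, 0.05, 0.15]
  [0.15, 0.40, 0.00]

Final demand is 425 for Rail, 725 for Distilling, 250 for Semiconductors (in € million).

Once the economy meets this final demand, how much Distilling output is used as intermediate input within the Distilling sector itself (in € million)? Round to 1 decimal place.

I − A =
  [   0.70    -0.40    -0.40]
  [  -0.40     0.95    -0.15]
  [  -0.15    -0.40     1.00]
Cofactors of I−A, C_ij = (−1)^(i+j)·(minor ij) (rows/columns in the sector order above):
  C_11 = (0.95)(1.00) − (-0.15)(-0.40) = 0.8900
  C_12 = −[(-0.40)(1.00) − (-0.15)(-0.15)] = 0.4225
  C_13 = (-0.40)(-0.40) − (0.95)(-0.15) = 0.3025
  C_21 = −[(-0.40)(1.00) − (-0.40)(-0.40)] = 0.5600
  C_22 = (0.70)(1.00) − (-0.40)(-0.15) = 0.6400
  C_23 = −[(0.70)(-0.40) − (-0.40)(-0.15)] = 0.3400
  C_31 = (-0.40)(-0.15) − (-0.40)(0.95) = 0.4400
  C_32 = −[(0.70)(-0.15) − (-0.40)(-0.40)] = 0.2650
  C_33 = (0.70)(0.95) − (-0.40)(-0.40) = 0.5050
det(I−A) = Σ_j (I−A)_1j·C_1j = (0.70)(0.8900) + (-0.40)(0.4225) + (-0.40)(0.3025) = 0.3330
adj(I−A) = Cᵀ =
  [ 0.8900   0.5600   0.4400]
  [ 0.4225   0.6400   0.2650]
  [ 0.3025   0.3400   0.5050]
(I − A)⁻¹ = adj(I−A) / det(I−A) ≈
  [   2.6727     1.6817     1.3213]
  [   1.2688     1.9219     0.7958]
  [   0.9084     1.0210     1.5165]
First solve x = (I − A)⁻¹ d = adj(I−A)·d / det(I−A); in particular x_2 = (0.4225·425 + 0.6400·725 + 0.2650·250) / 0.3330 = 709.8125 / 0.3330 ≈ 2131.569.
Intermediate flow from 2 to 2: z_22 = a_22 · x_2 = 0.05 × 709.8125 / 0.3330 = 35.490625 / 0.3330 ≈ 106.6.

z_22 = 106.6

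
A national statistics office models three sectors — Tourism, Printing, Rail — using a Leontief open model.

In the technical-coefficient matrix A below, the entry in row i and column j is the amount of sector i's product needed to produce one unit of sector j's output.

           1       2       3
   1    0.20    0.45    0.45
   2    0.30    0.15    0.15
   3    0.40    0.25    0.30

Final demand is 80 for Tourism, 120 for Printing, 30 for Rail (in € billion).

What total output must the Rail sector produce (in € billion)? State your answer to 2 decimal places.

x_3 = 690.74

I − A =
  [   0.80    -0.45    -0.45]
  [  -0.30     0.85    -0.15]
  [  -0.40    -0.25     0.70]
Cofactors of I−A, C_ij = (−1)^(i+j)·(minor ij) (rows/columns in the sector order above):
  C_11 = (0.85)(0.70) − (-0.15)(-0.25) = 0.5575
  C_12 = −[(-0.30)(0.70) − (-0.15)(-0.40)] = 0.2700
  C_13 = (-0.30)(-0.25) − (0.85)(-0.40) = 0.4150
  C_21 = −[(-0.45)(0.70) − (-0.45)(-0.25)] = 0.4275
  C_22 = (0.80)(0.70) − (-0.45)(-0.40) = 0.3800
  C_23 = −[(0.80)(-0.25) − (-0.45)(-0.40)] = 0.3800
  C_31 = (-0.45)(-0.15) − (-0.45)(0.85) = 0.4500
  C_32 = −[(0.80)(-0.15) − (-0.45)(-0.30)] = 0.2550
  C_33 = (0.80)(0.85) − (-0.45)(-0.30) = 0.5450
det(I−A) = Σ_j (I−A)_1j·C_1j = (0.80)(0.5575) + (-0.45)(0.2700) + (-0.45)(0.4150) = 0.13775
adj(I−A) = Cᵀ =
  [ 0.5575   0.4275   0.4500]
  [ 0.2700   0.3800   0.2550]
  [ 0.4150   0.3800   0.5450]
(I − A)⁻¹ = adj(I−A) / det(I−A) ≈
  [   4.0472     3.1034     3.2668]
  [   1.9601     2.7586     1.8512]
  [   3.0127     2.7586     3.9564]
x = (I − A)⁻¹ d = adj(I−A)·d / det(I−A), with det(I−A) = 0.13775:
  x_1 = (0.5575·80 + 0.4275·120 + 0.4500·30) / 0.13775 = 109.40 / 0.13775 ≈ 794.19
  x_2 = (0.2700·80 + 0.3800·120 + 0.2550·30) / 0.13775 = 74.85 / 0.13775 ≈ 543.38
  x_3 = (0.4150·80 + 0.3800·120 + 0.5450·30) / 0.13775 = 95.15 / 0.13775 ≈ 690.74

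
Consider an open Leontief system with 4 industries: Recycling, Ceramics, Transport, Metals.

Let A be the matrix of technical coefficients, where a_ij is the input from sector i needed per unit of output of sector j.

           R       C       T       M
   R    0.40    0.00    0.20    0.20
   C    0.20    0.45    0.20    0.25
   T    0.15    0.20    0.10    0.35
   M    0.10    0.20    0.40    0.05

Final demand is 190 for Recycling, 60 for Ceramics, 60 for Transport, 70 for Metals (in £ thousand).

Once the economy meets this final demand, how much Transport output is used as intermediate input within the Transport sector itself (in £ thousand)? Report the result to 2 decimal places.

z_TT = 59.81

I − A =
  [   0.60     0.00    -0.20    -0.20]
  [  -0.20     0.55    -0.20    -0.25]
  [  -0.15    -0.20     0.90    -0.35]
  [  -0.10    -0.20    -0.40     0.95]
Compute the cofactors C_ij = (−1)^(i+j)·(3×3 minor ij) of I−A; the adjugate is their transpose:
adj(I−A) = Cᵀ =
  [ 0.276250   0.104000   0.146500   0.139500]
  [ 0.216000   0.363500   0.229000   0.225500]
  [ 0.147125   0.158000   0.264500   0.170000]
  [ 0.136500   0.154000   0.175000   0.248500]
det(I−A) = Σ_j (I−A)_1j·C_1j = (0.60)(0.276250) + (0.00)(0.216000) + (-0.20)(0.147125) + (-0.20)(0.136500) = 0.109025
(I − A)⁻¹ = adj(I−A) / det(I−A) ≈
  [   2.5338     0.9539     1.3437     1.2795]
  [   1.9812     3.3341     2.1004     2.0683]
  [   1.3495     1.4492     2.4260     1.5593]
  [   1.2520     1.4125     1.6051     2.2793]
First solve x = (I − A)⁻¹ d = adj(I−A)·d / det(I−A); in particular x_T = (0.147125·190 + 0.158000·60 + 0.264500·60 + 0.170000·70) / 0.109025 = 65.20375 / 0.109025 ≈ 598.0624.
Intermediate flow from T to T: z_TT = a_TT · x_T = 0.10 × 65.20375 / 0.109025 = 6.520375 / 0.109025 ≈ 59.81.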